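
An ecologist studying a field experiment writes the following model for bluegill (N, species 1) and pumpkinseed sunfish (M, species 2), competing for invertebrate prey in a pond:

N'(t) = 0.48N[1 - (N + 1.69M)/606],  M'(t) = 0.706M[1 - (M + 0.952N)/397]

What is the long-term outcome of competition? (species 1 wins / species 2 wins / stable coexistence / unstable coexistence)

unstable coexistence (outcome depends on initial conditions)

Compare the nullcline intercepts: K1/α12 = 606/1.69 = 359 < K2 = 397; K2/α21 = 397/0.952 = 417 < K1 = 606.
Since both are reversed, neither can invade when rare; the interior point is a saddle.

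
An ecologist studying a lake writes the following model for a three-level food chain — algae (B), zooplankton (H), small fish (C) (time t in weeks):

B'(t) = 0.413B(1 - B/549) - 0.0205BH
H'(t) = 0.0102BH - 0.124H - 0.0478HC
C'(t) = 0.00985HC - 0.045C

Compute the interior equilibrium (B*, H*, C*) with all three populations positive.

B* ≈ 425, H* ≈ 4.57, C* ≈ 88

From dC/dt = 0: 0.00985H* = 0.045, so H* = 4.57.
From dB/dt = 0: 0.413(1 - B*/549) = 0.0205·4.57, giving B* = 549·(1 - 0.227) = 425.
From dH/dt = 0: 0.0102·425 - 0.124 = 0.0478C*, so C* = 4.21/0.0478 = 88.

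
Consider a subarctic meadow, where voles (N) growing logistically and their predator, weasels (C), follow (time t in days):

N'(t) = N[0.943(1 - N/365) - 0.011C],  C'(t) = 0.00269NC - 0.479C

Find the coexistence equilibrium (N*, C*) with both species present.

From dC/dt = 0 with C > 0: 0.00269N* = 0.479, so N* = 178.
Substitute into dN/dt = 0: 0.943(1 - 178/365) = 0.011C*.
The bracket is 0.512, giving C* = 0.483/0.011 = 43.9.

N* ≈ 178, C* ≈ 43.9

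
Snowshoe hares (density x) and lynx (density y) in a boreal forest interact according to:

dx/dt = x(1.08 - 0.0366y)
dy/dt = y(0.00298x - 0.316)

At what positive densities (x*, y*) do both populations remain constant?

x* ≈ 106, y* ≈ 29.5

Set dy/dt = 0 with y > 0: 0.00298x - 0.316 = 0, so x* = 0.316/0.00298 = 106.
Set dx/dt = 0 with x > 0: 1.08 - 0.0366y = 0, so y* = 1.08/0.0366 = 29.5.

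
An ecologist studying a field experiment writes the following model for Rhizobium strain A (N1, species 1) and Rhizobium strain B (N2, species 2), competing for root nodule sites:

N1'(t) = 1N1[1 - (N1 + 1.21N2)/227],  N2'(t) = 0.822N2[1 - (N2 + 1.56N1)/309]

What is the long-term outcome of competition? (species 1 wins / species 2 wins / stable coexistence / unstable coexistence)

Compare the nullcline intercepts: K1/α12 = 227/1.21 = 188 < K2 = 309; K2/α21 = 309/1.56 = 198 < K1 = 227.
Since both are reversed, neither can invade when rare; the interior point is a saddle.

unstable coexistence (outcome depends on initial conditions)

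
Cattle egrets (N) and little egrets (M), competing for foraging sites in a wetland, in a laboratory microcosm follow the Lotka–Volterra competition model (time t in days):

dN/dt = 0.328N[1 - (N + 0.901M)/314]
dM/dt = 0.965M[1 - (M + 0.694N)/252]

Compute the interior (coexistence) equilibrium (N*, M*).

N* ≈ 232, M* ≈ 91

Setting both brackets to zero gives the nullclines N + 0.901M = 314 and 0.694N + M = 252.
Substituting M = 252 - 0.694N into the first: N(1 - 0.901·0.694) = 314 - 0.901·252.
So N* = 86.9/0.375 = 232, and then M* = 252 - 0.694·232 = 91.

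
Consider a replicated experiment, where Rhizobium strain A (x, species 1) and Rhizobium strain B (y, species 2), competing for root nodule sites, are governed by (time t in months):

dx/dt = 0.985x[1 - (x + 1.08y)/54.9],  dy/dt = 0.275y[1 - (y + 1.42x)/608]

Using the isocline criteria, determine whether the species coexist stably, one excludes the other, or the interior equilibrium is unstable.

Compare the nullcline intercepts: K1/α12 = 54.9/1.08 = 50.8 < K2 = 608; K2/α21 = 608/1.42 = 428 > K1 = 54.9.
Since the inequalities point opposite ways, species 2 can invade but species 1 cannot.

species 2 excludes species 1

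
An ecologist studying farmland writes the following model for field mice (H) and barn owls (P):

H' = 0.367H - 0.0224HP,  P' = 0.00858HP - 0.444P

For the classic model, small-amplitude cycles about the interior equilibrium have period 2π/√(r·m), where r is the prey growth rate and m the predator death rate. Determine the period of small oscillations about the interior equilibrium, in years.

T ≈ 15.6 years

Here r = 0.367 and m = 0.444, so r·m = 0.163.
ω = √0.163 = 0.404 per year, hence T = 2π/ω ≈ 15.6 years.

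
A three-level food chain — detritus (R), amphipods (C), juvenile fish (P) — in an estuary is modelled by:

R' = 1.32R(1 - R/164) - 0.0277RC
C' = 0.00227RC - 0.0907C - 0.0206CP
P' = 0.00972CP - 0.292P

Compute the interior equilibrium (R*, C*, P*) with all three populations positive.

R* ≈ 60.6, C* ≈ 30, P* ≈ 2.28

From dP/dt = 0: 0.00972C* = 0.292, so C* = 30.
From dR/dt = 0: 1.32(1 - R*/164) = 0.0277·30, giving R* = 164·(1 - 0.63) = 60.6.
From dC/dt = 0: 0.00227·60.6 - 0.0907 = 0.0206P*, so P* = 0.0469/0.0206 = 2.28.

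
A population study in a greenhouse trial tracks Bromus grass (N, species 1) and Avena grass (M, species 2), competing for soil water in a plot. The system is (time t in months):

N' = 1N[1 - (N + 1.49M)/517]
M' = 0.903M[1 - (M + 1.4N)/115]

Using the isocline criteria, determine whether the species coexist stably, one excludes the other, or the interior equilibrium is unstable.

Compare the nullcline intercepts: K1/α12 = 517/1.49 = 347 > K2 = 115; K2/α21 = 115/1.4 = 82.1 < K1 = 517.
Since the inequalities point opposite ways, species 1 can invade but species 2 cannot.

species 1 excludes species 2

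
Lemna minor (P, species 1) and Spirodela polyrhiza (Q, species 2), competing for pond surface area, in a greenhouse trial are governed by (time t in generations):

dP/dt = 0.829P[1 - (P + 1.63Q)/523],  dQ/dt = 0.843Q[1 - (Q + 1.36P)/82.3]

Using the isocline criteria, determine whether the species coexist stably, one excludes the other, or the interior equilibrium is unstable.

species 1 excludes species 2

Compare the nullcline intercepts: K1/α12 = 523/1.63 = 321 > K2 = 82.3; K2/α21 = 82.3/1.36 = 60.5 < K1 = 523.
Since the inequalities point opposite ways, species 1 can invade but species 2 cannot.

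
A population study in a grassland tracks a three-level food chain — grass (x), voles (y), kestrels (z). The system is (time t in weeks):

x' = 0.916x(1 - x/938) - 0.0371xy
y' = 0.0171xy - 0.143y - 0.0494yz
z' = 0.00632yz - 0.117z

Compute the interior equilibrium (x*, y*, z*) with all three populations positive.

x* ≈ 235, y* ≈ 18.5, z* ≈ 78.3

From dz/dt = 0: 0.00632y* = 0.117, so y* = 18.5.
From dx/dt = 0: 0.916(1 - x*/938) = 0.0371·18.5, giving x* = 938·(1 - 0.75) = 235.
From dy/dt = 0: 0.0171·235 - 0.143 = 0.0494z*, so z* = 3.87/0.0494 = 78.3.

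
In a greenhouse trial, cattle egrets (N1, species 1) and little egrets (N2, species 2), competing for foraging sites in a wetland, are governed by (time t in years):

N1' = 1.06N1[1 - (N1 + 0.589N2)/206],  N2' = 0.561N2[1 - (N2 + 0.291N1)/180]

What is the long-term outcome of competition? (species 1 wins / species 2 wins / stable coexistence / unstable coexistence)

Compare the nullcline intercepts: K1/α12 = 206/0.589 = 350 > K2 = 180; K2/α21 = 180/0.291 = 619 > K1 = 206.
Since both inequalities hold, each species can invade when rare, so the interior equilibrium is stable.

stable coexistence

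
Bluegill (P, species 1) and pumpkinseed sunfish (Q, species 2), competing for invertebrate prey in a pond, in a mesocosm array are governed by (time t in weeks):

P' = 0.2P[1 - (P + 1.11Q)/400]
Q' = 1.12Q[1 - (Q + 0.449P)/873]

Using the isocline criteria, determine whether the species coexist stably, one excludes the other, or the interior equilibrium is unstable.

species 2 excludes species 1

Compare the nullcline intercepts: K1/α12 = 400/1.11 = 360 < K2 = 873; K2/α21 = 873/0.449 = 1940 > K1 = 400.
Since the inequalities point opposite ways, species 2 can invade but species 1 cannot.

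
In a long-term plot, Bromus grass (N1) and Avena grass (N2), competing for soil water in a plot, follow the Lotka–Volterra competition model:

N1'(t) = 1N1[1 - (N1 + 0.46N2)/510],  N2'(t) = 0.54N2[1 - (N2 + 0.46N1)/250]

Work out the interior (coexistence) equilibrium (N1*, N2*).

Setting both brackets to zero gives the nullclines N1 + 0.46N2 = 510 and 0.46N1 + N2 = 250.
Substituting N2 = 250 - 0.46N1 into the first: N1(1 - 0.46·0.46) = 510 - 0.46·250.
So N1* = 395/0.788 = 501, and then N2* = 250 - 0.46·501 = 19.5.

N1* ≈ 501, N2* ≈ 19.5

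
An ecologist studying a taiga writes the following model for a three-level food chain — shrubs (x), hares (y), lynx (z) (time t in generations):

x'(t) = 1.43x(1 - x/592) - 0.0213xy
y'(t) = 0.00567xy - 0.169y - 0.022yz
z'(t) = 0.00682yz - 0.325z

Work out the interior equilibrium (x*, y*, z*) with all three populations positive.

From dz/dt = 0: 0.00682y* = 0.325, so y* = 47.7.
From dx/dt = 0: 1.43(1 - x*/592) = 0.0213·47.7, giving x* = 592·(1 - 0.71) = 172.
From dy/dt = 0: 0.00567·172 - 0.169 = 0.022z*, so z* = 0.805/0.022 = 36.6.

x* ≈ 172, y* ≈ 47.7, z* ≈ 36.6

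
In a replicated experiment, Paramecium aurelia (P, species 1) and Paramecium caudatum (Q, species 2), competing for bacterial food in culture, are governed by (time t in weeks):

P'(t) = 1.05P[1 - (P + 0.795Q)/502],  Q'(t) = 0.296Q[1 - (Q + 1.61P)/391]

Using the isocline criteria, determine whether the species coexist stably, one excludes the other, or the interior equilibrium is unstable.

species 1 excludes species 2

Compare the nullcline intercepts: K1/α12 = 502/0.795 = 631 > K2 = 391; K2/α21 = 391/1.61 = 243 < K1 = 502.
Since the inequalities point opposite ways, species 1 can invade but species 2 cannot.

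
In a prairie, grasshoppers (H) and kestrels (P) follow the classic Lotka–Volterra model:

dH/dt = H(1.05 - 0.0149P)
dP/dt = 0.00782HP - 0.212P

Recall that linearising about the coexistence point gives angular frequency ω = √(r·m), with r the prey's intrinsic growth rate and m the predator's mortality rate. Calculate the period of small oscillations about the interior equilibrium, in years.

Here r = 1.05 and m = 0.212, so r·m = 0.223.
ω = √0.223 = 0.472 per year, hence T = 2π/ω ≈ 13.3 years.

T ≈ 13.3 years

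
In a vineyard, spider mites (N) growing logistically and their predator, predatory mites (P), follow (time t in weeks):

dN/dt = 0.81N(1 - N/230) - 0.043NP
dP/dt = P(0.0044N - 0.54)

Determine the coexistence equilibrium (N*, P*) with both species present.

N* ≈ 123, P* ≈ 8.79

From dP/dt = 0 with P > 0: 0.0044N* = 0.54, so N* = 123.
Substitute into dN/dt = 0: 0.81(1 - 123/230) = 0.043P*.
The bracket is 0.466, giving P* = 0.378/0.043 = 8.79.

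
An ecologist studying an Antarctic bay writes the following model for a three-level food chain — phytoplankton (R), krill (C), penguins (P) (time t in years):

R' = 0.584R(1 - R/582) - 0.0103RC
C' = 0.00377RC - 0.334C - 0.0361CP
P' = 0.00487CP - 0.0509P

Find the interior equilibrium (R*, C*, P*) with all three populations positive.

R* ≈ 475, C* ≈ 10.5, P* ≈ 40.3

From dP/dt = 0: 0.00487C* = 0.0509, so C* = 10.5.
From dR/dt = 0: 0.584(1 - R*/582) = 0.0103·10.5, giving R* = 582·(1 - 0.184) = 475.
From dC/dt = 0: 0.00377·475 - 0.334 = 0.0361P*, so P* = 1.46/0.0361 = 40.3.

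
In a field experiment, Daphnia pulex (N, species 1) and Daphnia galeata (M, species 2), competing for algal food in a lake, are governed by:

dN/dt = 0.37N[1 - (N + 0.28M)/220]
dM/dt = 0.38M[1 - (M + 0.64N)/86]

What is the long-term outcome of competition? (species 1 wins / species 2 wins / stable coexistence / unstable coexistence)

species 1 excludes species 2

Compare the nullcline intercepts: K1/α12 = 220/0.28 = 786 > K2 = 86; K2/α21 = 86/0.64 = 134 < K1 = 220.
Since the inequalities point opposite ways, species 1 can invade but species 2 cannot.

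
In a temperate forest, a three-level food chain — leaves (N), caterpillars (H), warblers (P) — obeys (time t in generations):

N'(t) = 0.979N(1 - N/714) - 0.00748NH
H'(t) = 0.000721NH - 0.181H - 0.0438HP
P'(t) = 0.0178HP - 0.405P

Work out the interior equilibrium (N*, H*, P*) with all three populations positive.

From dP/dt = 0: 0.0178H* = 0.405, so H* = 22.8.
From dN/dt = 0: 0.979(1 - N*/714) = 0.00748·22.8, giving N* = 714·(1 - 0.174) = 590.
From dH/dt = 0: 0.000721·590 - 0.181 = 0.0438P*, so P* = 0.244/0.0438 = 5.58.

N* ≈ 590, H* ≈ 22.8, P* ≈ 5.58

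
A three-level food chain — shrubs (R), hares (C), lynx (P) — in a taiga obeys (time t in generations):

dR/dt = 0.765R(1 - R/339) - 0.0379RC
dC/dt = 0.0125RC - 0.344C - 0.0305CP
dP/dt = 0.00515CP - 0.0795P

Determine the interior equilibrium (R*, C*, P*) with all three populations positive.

R* ≈ 79.7, C* ≈ 15.4, P* ≈ 21.4

From dP/dt = 0: 0.00515C* = 0.0795, so C* = 15.4.
From dR/dt = 0: 0.765(1 - R*/339) = 0.0379·15.4, giving R* = 339·(1 - 0.765) = 79.7.
From dC/dt = 0: 0.0125·79.7 - 0.344 = 0.0305P*, so P* = 0.653/0.0305 = 21.4.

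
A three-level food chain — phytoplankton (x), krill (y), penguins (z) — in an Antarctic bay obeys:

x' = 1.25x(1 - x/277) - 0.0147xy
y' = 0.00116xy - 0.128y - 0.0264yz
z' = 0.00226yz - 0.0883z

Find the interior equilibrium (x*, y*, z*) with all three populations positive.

x* ≈ 150, y* ≈ 39.1, z* ≈ 1.73

From dz/dt = 0: 0.00226y* = 0.0883, so y* = 39.1.
From dx/dt = 0: 1.25(1 - x*/277) = 0.0147·39.1, giving x* = 277·(1 - 0.459) = 150.
From dy/dt = 0: 0.00116·150 - 0.128 = 0.0264z*, so z* = 0.0457/0.0264 = 1.73.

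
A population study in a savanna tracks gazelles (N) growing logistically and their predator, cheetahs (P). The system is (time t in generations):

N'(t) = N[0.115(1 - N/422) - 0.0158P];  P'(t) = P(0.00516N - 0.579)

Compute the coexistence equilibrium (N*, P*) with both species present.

From dP/dt = 0 with P > 0: 0.00516N* = 0.579, so N* = 112.
Substitute into dN/dt = 0: 0.115(1 - 112/422) = 0.0158P*.
The bracket is 0.734, giving P* = 0.0844/0.0158 = 5.34.

N* ≈ 112, P* ≈ 5.34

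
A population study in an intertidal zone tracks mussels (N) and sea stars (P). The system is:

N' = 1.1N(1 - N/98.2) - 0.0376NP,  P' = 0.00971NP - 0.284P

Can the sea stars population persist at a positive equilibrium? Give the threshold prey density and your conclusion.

The predator equation gives dP/dt > 0 only when N > 0.284/0.00971 = 29.2.
Without the predator, N → K = 98.2. Since 98.2 > 29.2, the predator can invade and persist.

Threshold N = 29.2; K > 29.2, so yes, the predator persists.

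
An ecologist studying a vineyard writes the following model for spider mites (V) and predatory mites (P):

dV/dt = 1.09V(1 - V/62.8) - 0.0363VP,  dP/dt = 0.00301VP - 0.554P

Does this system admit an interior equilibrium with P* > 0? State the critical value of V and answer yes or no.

Threshold V = 184; K < 184, so no, the predator goes extinct.

The predator equation gives dP/dt > 0 only when V > 0.554/0.00301 = 184.
Without the predator, V → K = 62.8. Since 62.8 < 184, the predator cannot invade.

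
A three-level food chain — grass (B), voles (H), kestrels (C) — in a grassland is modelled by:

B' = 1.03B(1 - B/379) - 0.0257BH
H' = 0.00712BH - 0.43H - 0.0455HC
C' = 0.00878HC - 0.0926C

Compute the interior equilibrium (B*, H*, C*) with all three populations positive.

From dC/dt = 0: 0.00878H* = 0.0926, so H* = 10.5.
From dB/dt = 0: 1.03(1 - B*/379) = 0.0257·10.5, giving B* = 379·(1 - 0.263) = 279.
From dH/dt = 0: 0.00712·279 - 0.43 = 0.0455C*, so C* = 1.56/0.0455 = 34.2.

B* ≈ 279, H* ≈ 10.5, C* ≈ 34.2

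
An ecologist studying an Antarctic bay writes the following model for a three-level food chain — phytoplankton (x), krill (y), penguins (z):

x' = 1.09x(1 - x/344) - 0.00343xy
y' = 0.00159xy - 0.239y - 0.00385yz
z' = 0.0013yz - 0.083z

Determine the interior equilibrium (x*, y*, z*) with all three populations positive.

x* ≈ 275, y* ≈ 63.8, z* ≈ 51.4

From dz/dt = 0: 0.0013y* = 0.083, so y* = 63.8.
From dx/dt = 0: 1.09(1 - x*/344) = 0.00343·63.8, giving x* = 344·(1 - 0.201) = 275.
From dy/dt = 0: 0.00159·275 - 0.239 = 0.00385z*, so z* = 0.198/0.00385 = 51.4.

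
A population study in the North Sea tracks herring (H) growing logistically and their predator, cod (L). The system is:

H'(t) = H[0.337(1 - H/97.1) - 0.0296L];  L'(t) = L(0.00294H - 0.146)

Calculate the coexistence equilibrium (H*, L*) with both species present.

H* ≈ 49.7, L* ≈ 5.56

From dL/dt = 0 with L > 0: 0.00294H* = 0.146, so H* = 49.7.
Substitute into dH/dt = 0: 0.337(1 - 49.7/97.1) = 0.0296L*.
The bracket is 0.489, giving L* = 0.165/0.0296 = 5.56.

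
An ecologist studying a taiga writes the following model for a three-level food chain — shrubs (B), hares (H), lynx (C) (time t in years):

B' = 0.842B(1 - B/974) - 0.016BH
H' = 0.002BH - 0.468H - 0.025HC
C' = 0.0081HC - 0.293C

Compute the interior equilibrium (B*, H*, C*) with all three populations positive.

B* ≈ 305, H* ≈ 36.2, C* ≈ 5.64

From dC/dt = 0: 0.0081H* = 0.293, so H* = 36.2.
From dB/dt = 0: 0.842(1 - B*/974) = 0.016·36.2, giving B* = 974·(1 - 0.687) = 305.
From dH/dt = 0: 0.002·305 - 0.468 = 0.025C*, so C* = 0.141/0.025 = 5.64.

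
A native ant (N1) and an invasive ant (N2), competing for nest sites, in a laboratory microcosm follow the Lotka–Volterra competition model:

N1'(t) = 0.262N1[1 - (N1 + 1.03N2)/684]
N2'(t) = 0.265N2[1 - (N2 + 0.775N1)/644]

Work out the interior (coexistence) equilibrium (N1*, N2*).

N1* ≈ 103, N2* ≈ 565

Setting both brackets to zero gives the nullclines N1 + 1.03N2 = 684 and 0.775N1 + N2 = 644.
Substituting N2 = 644 - 0.775N1 into the first: N1(1 - 1.03·0.775) = 684 - 1.03·644.
So N1* = 20.7/0.202 = 103, and then N2* = 644 - 0.775·103 = 565.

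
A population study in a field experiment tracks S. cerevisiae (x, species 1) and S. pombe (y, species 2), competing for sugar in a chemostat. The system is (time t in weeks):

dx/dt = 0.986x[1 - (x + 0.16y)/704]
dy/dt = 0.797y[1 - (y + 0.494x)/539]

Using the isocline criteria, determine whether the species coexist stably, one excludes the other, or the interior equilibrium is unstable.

stable coexistence

Compare the nullcline intercepts: K1/α12 = 704/0.16 = 4400 > K2 = 539; K2/α21 = 539/0.494 = 1090 > K1 = 704.
Since both inequalities hold, each species can invade when rare, so the interior equilibrium is stable.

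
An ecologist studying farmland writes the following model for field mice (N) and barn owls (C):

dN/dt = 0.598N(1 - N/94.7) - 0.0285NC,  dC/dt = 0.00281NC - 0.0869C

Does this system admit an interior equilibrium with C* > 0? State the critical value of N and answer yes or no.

Threshold N = 30.9; K > 30.9, so yes, the predator persists.

The predator equation gives dC/dt > 0 only when N > 0.0869/0.00281 = 30.9.
Without the predator, N → K = 94.7. Since 94.7 > 30.9, the predator can invade and persist.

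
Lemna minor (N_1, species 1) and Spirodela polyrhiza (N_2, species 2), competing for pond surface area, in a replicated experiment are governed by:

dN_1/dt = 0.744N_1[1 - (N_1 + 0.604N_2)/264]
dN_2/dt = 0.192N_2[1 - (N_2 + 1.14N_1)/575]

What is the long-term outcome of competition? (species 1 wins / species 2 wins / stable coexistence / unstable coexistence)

species 2 excludes species 1

Compare the nullcline intercepts: K1/α12 = 264/0.604 = 437 < K2 = 575; K2/α21 = 575/1.14 = 504 > K1 = 264.
Since the inequalities point opposite ways, species 2 can invade but species 1 cannot.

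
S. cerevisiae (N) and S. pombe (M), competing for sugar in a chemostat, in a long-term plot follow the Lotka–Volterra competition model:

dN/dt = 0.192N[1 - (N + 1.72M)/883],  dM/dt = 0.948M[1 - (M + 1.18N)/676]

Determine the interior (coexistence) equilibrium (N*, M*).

N* ≈ 272, M* ≈ 355

Setting both brackets to zero gives the nullclines N + 1.72M = 883 and 1.18N + M = 676.
Substituting M = 676 - 1.18N into the first: N(1 - 1.72·1.18) = 883 - 1.72·676.
So N* = -280/-1.03 = 272, and then M* = 676 - 1.18·272 = 355.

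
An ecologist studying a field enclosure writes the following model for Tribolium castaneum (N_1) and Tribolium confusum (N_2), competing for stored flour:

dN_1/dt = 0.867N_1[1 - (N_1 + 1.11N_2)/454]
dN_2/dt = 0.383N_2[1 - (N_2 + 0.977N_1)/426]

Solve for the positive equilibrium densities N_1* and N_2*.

Setting both brackets to zero gives the nullclines N_1 + 1.11N_2 = 454 and 0.977N_1 + N_2 = 426.
Substituting N_2 = 426 - 0.977N_1 into the first: N_1(1 - 1.11·0.977) = 454 - 1.11·426.
So N_1* = -18.9/-0.0845 = 223, and then N_2* = 426 - 0.977·223 = 208.

N_1* ≈ 223, N_2* ≈ 208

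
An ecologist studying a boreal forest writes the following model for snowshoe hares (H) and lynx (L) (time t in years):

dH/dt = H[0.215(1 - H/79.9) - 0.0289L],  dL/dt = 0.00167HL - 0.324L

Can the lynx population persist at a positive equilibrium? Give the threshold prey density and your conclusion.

Threshold H = 194; K < 194, so no, the predator goes extinct.

The predator equation gives dL/dt > 0 only when H > 0.324/0.00167 = 194.
Without the predator, H → K = 79.9. Since 79.9 < 194, the predator cannot invade.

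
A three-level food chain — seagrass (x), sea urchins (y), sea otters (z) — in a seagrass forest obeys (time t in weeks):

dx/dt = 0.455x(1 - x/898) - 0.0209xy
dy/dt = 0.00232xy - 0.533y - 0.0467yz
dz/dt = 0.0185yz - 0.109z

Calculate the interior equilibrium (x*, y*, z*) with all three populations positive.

From dz/dt = 0: 0.0185y* = 0.109, so y* = 5.89.
From dx/dt = 0: 0.455(1 - x*/898) = 0.0209·5.89, giving x* = 898·(1 - 0.271) = 655.
From dy/dt = 0: 0.00232·655 - 0.533 = 0.0467z*, so z* = 0.987/0.0467 = 21.1.

x* ≈ 655, y* ≈ 5.89, z* ≈ 21.1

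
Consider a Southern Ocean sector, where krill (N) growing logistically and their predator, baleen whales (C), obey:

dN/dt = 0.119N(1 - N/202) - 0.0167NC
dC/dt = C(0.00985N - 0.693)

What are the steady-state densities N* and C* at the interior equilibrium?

N* ≈ 70.4, C* ≈ 4.64

From dC/dt = 0 with C > 0: 0.00985N* = 0.693, so N* = 70.4.
Substitute into dN/dt = 0: 0.119(1 - 70.4/202) = 0.0167C*.
The bracket is 0.652, giving C* = 0.0776/0.0167 = 4.64.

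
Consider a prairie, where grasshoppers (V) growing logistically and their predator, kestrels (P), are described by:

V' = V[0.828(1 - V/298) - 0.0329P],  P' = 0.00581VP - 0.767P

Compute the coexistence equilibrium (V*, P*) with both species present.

From dP/dt = 0 with P > 0: 0.00581V* = 0.767, so V* = 132.
Substitute into dV/dt = 0: 0.828(1 - 132/298) = 0.0329P*.
The bracket is 0.557, giving P* = 0.461/0.0329 = 14.

V* ≈ 132, P* ≈ 14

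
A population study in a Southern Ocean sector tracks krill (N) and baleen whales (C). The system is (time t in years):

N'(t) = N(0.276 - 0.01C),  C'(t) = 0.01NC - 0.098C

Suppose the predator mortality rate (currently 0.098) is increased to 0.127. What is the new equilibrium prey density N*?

At the interior fixed point, setting dC/dt = 0 with C > 0 fixes N* = (predator death rate)/(NC coefficient) — independent of the other coefficients.
With the change, N* = 0.127/0.01 = 12.7; it rises from 9.8.

N* ≈ 12.7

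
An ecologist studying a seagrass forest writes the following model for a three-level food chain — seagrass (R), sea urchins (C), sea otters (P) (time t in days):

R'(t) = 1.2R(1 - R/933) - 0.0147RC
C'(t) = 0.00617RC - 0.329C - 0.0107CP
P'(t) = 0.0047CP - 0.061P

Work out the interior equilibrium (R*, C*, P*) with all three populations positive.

From dP/dt = 0: 0.0047C* = 0.061, so C* = 13.
From dR/dt = 0: 1.2(1 - R*/933) = 0.0147·13, giving R* = 933·(1 - 0.159) = 785.
From dC/dt = 0: 0.00617·785 - 0.329 = 0.0107P*, so P* = 4.51/0.0107 = 422.

R* ≈ 785, C* ≈ 13, P* ≈ 422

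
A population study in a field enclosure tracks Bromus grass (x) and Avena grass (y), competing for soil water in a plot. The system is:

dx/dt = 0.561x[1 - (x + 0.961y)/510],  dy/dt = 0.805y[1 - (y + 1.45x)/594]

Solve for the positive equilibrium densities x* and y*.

x* ≈ 155, y* ≈ 370

Setting both brackets to zero gives the nullclines x + 0.961y = 510 and 1.45x + y = 594.
Substituting y = 594 - 1.45x into the first: x(1 - 0.961·1.45) = 510 - 0.961·594.
So x* = -60.8/-0.393 = 155, and then y* = 594 - 1.45·155 = 370.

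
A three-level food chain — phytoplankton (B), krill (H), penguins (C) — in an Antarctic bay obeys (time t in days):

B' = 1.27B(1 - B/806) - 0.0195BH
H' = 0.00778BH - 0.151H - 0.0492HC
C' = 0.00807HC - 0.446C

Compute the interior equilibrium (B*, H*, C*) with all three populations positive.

From dC/dt = 0: 0.00807H* = 0.446, so H* = 55.3.
From dB/dt = 0: 1.27(1 - B*/806) = 0.0195·55.3, giving B* = 806·(1 - 0.849) = 122.
From dH/dt = 0: 0.00778·122 - 0.151 = 0.0492C*, so C* = 0.799/0.0492 = 16.2.

B* ≈ 122, H* ≈ 55.3, C* ≈ 16.2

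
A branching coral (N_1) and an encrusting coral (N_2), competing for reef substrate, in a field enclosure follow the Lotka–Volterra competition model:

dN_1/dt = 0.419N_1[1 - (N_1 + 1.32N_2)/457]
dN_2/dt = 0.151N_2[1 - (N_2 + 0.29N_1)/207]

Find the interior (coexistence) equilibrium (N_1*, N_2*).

Setting both brackets to zero gives the nullclines N_1 + 1.32N_2 = 457 and 0.29N_1 + N_2 = 207.
Substituting N_2 = 207 - 0.29N_1 into the first: N_1(1 - 1.32·0.29) = 457 - 1.32·207.
So N_1* = 184/0.617 = 298, and then N_2* = 207 - 0.29·298 = 121.

N_1* ≈ 298, N_2* ≈ 121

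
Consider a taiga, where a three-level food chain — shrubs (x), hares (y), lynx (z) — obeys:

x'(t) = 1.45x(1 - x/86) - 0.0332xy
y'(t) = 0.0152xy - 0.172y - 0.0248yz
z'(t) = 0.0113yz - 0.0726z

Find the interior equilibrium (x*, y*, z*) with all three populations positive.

From dz/dt = 0: 0.0113y* = 0.0726, so y* = 6.42.
From dx/dt = 0: 1.45(1 - x*/86) = 0.0332·6.42, giving x* = 86·(1 - 0.147) = 73.3.
From dy/dt = 0: 0.0152·73.3 - 0.172 = 0.0248z*, so z* = 0.943/0.0248 = 38.

x* ≈ 73.3, y* ≈ 6.42, z* ≈ 38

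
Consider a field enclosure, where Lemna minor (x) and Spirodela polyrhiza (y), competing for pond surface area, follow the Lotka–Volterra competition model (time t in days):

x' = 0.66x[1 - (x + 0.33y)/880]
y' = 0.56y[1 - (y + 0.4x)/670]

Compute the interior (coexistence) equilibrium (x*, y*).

x* ≈ 759, y* ≈ 366

Setting both brackets to zero gives the nullclines x + 0.33y = 880 and 0.4x + y = 670.
Substituting y = 670 - 0.4x into the first: x(1 - 0.33·0.4) = 880 - 0.33·670.
So x* = 659/0.868 = 759, and then y* = 670 - 0.4·759 = 366.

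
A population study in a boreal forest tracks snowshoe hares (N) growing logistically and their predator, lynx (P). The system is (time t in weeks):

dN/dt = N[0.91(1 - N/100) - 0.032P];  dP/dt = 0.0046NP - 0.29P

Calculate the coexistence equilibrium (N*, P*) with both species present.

N* ≈ 63, P* ≈ 10.5

From dP/dt = 0 with P > 0: 0.0046N* = 0.29, so N* = 63.
Substitute into dN/dt = 0: 0.91(1 - 63/100) = 0.032P*.
The bracket is 0.37, giving P* = 0.336/0.032 = 10.5.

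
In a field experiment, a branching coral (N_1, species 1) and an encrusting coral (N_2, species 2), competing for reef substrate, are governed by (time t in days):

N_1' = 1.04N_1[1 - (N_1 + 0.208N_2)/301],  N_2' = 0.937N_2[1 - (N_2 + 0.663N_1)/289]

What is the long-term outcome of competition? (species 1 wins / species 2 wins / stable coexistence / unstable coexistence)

stable coexistence

Compare the nullcline intercepts: K1/α12 = 301/0.208 = 1450 > K2 = 289; K2/α21 = 289/0.663 = 436 > K1 = 301.
Since both inequalities hold, each species can invade when rare, so the interior equilibrium is stable.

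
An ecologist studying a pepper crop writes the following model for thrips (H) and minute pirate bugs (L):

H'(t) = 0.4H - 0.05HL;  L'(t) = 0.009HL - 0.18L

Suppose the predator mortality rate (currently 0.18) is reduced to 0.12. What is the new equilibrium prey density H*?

At the interior fixed point, setting dL/dt = 0 with L > 0 fixes H* = (predator death rate)/(HL coefficient) — independent of the other coefficients.
With the change, H* = 0.12/0.009 = 13.3; it falls from 20.

H* ≈ 13.3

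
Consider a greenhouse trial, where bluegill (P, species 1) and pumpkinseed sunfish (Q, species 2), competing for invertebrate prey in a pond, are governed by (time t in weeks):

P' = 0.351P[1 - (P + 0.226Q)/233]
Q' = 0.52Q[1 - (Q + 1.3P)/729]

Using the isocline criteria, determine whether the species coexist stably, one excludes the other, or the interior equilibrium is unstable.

stable coexistence

Compare the nullcline intercepts: K1/α12 = 233/0.226 = 1030 > K2 = 729; K2/α21 = 729/1.3 = 561 > K1 = 233.
Since both inequalities hold, each species can invade when rare, so the interior equilibrium is stable.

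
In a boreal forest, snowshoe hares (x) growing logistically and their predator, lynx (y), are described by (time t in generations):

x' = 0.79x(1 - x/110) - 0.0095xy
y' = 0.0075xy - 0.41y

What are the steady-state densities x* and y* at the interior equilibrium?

From dy/dt = 0 with y > 0: 0.0075x* = 0.41, so x* = 54.7.
Substitute into dx/dt = 0: 0.79(1 - 54.7/110) = 0.0095y*.
The bracket is 0.503, giving y* = 0.397/0.0095 = 41.8.

x* ≈ 54.7, y* ≈ 41.8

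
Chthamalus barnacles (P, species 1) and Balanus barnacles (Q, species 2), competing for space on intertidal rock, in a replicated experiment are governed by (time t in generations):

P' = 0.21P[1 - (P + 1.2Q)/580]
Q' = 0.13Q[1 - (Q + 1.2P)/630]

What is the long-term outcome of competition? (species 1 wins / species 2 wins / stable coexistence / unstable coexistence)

Compare the nullcline intercepts: K1/α12 = 580/1.2 = 483 < K2 = 630; K2/α21 = 630/1.2 = 525 < K1 = 580.
Since both are reversed, neither can invade when rare; the interior point is a saddle.

unstable coexistence (outcome depends on initial conditions)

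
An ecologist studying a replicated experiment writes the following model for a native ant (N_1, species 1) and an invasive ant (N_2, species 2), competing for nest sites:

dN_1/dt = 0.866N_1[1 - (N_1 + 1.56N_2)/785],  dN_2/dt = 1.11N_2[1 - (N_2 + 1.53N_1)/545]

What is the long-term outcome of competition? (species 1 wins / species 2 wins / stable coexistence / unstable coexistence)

unstable coexistence (outcome depends on initial conditions)

Compare the nullcline intercepts: K1/α12 = 785/1.56 = 503 < K2 = 545; K2/α21 = 545/1.53 = 356 < K1 = 785.
Since both are reversed, neither can invade when rare; the interior point is a saddle.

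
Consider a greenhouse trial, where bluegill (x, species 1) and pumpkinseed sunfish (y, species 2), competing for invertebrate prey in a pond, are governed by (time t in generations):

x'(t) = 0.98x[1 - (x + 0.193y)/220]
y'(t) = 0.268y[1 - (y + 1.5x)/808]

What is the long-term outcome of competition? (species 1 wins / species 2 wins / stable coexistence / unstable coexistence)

Compare the nullcline intercepts: K1/α12 = 220/0.193 = 1140 > K2 = 808; K2/α21 = 808/1.5 = 539 > K1 = 220.
Since both inequalities hold, each species can invade when rare, so the interior equilibrium is stable.

stable coexistence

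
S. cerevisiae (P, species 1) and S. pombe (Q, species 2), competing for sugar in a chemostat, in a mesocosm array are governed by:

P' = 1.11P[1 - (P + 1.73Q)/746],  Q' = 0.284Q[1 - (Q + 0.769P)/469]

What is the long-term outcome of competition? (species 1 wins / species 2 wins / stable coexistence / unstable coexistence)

Compare the nullcline intercepts: K1/α12 = 746/1.73 = 431 < K2 = 469; K2/α21 = 469/0.769 = 610 < K1 = 746.
Since both are reversed, neither can invade when rare; the interior point is a saddle.

unstable coexistence (outcome depends on initial conditions)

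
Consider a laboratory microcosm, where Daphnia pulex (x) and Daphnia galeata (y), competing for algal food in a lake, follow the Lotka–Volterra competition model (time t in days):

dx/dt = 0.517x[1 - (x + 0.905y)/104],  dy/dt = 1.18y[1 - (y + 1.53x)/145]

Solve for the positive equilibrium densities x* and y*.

Setting both brackets to zero gives the nullclines x + 0.905y = 104 and 1.53x + y = 145.
Substituting y = 145 - 1.53x into the first: x(1 - 0.905·1.53) = 104 - 0.905·145.
So x* = -27.2/-0.385 = 70.8, and then y* = 145 - 1.53·70.8 = 36.7.

x* ≈ 70.8, y* ≈ 36.7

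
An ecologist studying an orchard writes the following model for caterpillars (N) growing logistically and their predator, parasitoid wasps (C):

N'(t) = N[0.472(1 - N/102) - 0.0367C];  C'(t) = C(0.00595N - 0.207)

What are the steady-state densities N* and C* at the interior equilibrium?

N* ≈ 34.8, C* ≈ 8.47

From dC/dt = 0 with C > 0: 0.00595N* = 0.207, so N* = 34.8.
Substitute into dN/dt = 0: 0.472(1 - 34.8/102) = 0.0367C*.
The bracket is 0.659, giving C* = 0.311/0.0367 = 8.47.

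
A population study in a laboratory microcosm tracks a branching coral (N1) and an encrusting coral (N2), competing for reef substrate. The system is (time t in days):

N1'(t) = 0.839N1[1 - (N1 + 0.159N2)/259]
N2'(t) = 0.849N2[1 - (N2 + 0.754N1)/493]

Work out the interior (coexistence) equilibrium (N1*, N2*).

Setting both brackets to zero gives the nullclines N1 + 0.159N2 = 259 and 0.754N1 + N2 = 493.
Substituting N2 = 493 - 0.754N1 into the first: N1(1 - 0.159·0.754) = 259 - 0.159·493.
So N1* = 181/0.88 = 205, and then N2* = 493 - 0.754·205 = 338.

N1* ≈ 205, N2* ≈ 338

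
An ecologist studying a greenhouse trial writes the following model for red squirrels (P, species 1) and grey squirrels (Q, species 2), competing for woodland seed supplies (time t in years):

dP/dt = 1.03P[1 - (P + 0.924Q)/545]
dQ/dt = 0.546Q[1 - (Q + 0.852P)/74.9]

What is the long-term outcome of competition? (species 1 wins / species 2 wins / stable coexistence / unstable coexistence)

species 1 excludes species 2

Compare the nullcline intercepts: K1/α12 = 545/0.924 = 590 > K2 = 74.9; K2/α21 = 74.9/0.852 = 87.9 < K1 = 545.
Since the inequalities point opposite ways, species 1 can invade but species 2 cannot.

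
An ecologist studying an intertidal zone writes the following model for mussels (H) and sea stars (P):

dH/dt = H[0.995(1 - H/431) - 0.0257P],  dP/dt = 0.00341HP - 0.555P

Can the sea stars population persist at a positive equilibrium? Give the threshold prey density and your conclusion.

Threshold H = 163; K > 163, so yes, the predator persists.

The predator equation gives dP/dt > 0 only when H > 0.555/0.00341 = 163.
Without the predator, H → K = 431. Since 431 > 163, the predator can invade and persist.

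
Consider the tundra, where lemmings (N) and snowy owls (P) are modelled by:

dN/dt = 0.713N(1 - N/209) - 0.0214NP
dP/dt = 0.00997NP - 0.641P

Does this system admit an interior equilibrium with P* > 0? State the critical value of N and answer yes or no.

Threshold N = 64.3; K > 64.3, so yes, the predator persists.

The predator equation gives dP/dt > 0 only when N > 0.641/0.00997 = 64.3.
Without the predator, N → K = 209. Since 209 > 64.3, the predator can invade and persist.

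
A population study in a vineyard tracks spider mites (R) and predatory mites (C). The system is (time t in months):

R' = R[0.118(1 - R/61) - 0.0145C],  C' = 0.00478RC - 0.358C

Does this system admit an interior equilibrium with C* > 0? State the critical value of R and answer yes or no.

Threshold R = 74.9; K < 74.9, so no, the predator goes extinct.

The predator equation gives dC/dt > 0 only when R > 0.358/0.00478 = 74.9.
Without the predator, R → K = 61. Since 61 < 74.9, the predator cannot invade.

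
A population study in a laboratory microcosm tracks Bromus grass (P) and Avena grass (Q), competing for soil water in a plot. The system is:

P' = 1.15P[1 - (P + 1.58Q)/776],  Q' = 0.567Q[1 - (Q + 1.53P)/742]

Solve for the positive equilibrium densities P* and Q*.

P* ≈ 280, Q* ≈ 314

Setting both brackets to zero gives the nullclines P + 1.58Q = 776 and 1.53P + Q = 742.
Substituting Q = 742 - 1.53P into the first: P(1 - 1.58·1.53) = 776 - 1.58·742.
So P* = -396/-1.42 = 280, and then Q* = 742 - 1.53·280 = 314.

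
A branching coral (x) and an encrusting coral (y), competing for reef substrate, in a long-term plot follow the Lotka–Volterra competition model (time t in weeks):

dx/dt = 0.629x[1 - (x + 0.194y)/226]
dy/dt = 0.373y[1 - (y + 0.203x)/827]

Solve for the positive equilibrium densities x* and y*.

x* ≈ 68.2, y* ≈ 813

Setting both brackets to zero gives the nullclines x + 0.194y = 226 and 0.203x + y = 827.
Substituting y = 827 - 0.203x into the first: x(1 - 0.194·0.203) = 226 - 0.194·827.
So x* = 65.6/0.961 = 68.2, and then y* = 827 - 0.203·68.2 = 813.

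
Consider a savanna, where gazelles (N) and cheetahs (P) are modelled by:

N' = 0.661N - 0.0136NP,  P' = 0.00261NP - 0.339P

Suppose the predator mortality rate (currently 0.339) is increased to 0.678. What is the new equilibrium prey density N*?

N* ≈ 260

At the interior fixed point, setting dP/dt = 0 with P > 0 fixes N* = (predator death rate)/(NP coefficient) — independent of the other coefficients.
With the change, N* = 0.678/0.00261 = 260; it rises from 130.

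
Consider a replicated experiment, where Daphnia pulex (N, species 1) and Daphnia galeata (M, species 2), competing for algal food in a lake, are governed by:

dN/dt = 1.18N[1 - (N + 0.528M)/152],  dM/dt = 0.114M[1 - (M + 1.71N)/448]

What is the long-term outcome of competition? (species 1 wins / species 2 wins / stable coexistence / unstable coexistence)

Compare the nullcline intercepts: K1/α12 = 152/0.528 = 288 < K2 = 448; K2/α21 = 448/1.71 = 262 > K1 = 152.
Since the inequalities point opposite ways, species 2 can invade but species 1 cannot.

species 2 excludes species 1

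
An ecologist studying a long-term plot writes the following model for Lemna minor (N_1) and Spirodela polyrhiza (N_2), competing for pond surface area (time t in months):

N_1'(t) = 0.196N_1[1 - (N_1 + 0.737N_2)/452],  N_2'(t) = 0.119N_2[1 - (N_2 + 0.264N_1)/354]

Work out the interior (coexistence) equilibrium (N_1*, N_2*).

Setting both brackets to zero gives the nullclines N_1 + 0.737N_2 = 452 and 0.264N_1 + N_2 = 354.
Substituting N_2 = 354 - 0.264N_1 into the first: N_1(1 - 0.737·0.264) = 452 - 0.737·354.
So N_1* = 191/0.805 = 237, and then N_2* = 354 - 0.264·237 = 291.

N_1* ≈ 237, N_2* ≈ 291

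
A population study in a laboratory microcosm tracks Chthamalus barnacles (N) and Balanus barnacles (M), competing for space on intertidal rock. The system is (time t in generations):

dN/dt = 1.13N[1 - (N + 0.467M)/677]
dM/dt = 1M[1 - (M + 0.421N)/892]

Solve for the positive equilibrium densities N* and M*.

N* ≈ 324, M* ≈ 756

Setting both brackets to zero gives the nullclines N + 0.467M = 677 and 0.421N + M = 892.
Substituting M = 892 - 0.421N into the first: N(1 - 0.467·0.421) = 677 - 0.467·892.
So N* = 260/0.803 = 324, and then M* = 892 - 0.421·324 = 756.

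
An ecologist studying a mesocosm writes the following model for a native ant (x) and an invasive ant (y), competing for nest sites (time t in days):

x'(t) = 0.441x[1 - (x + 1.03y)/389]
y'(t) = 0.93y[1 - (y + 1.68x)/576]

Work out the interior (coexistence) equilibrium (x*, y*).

x* ≈ 280, y* ≈ 106

Setting both brackets to zero gives the nullclines x + 1.03y = 389 and 1.68x + y = 576.
Substituting y = 576 - 1.68x into the first: x(1 - 1.03·1.68) = 389 - 1.03·576.
So x* = -204/-0.73 = 280, and then y* = 576 - 1.68·280 = 106.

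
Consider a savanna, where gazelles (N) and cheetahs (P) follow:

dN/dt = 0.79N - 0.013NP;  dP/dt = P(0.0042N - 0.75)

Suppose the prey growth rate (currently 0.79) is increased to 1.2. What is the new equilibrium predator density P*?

P* ≈ 92.3

At the interior fixed point, setting dN/dt = 0 with N > 0 fixes P* = (prey growth rate)/(NP coefficient) — independent of the other coefficients.
With the change, P* = 1.2/0.013 = 92.3; it rises from 60.8.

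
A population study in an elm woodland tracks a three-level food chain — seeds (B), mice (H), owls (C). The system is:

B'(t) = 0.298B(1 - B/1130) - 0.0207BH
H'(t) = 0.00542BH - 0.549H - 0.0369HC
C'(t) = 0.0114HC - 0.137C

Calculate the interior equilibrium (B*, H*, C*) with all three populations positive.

B* ≈ 187, H* ≈ 12, C* ≈ 12.5

From dC/dt = 0: 0.0114H* = 0.137, so H* = 12.
From dB/dt = 0: 0.298(1 - B*/1130) = 0.0207·12, giving B* = 1130·(1 - 0.835) = 187.
From dH/dt = 0: 0.00542·187 - 0.549 = 0.0369C*, so C* = 0.463/0.0369 = 12.5.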